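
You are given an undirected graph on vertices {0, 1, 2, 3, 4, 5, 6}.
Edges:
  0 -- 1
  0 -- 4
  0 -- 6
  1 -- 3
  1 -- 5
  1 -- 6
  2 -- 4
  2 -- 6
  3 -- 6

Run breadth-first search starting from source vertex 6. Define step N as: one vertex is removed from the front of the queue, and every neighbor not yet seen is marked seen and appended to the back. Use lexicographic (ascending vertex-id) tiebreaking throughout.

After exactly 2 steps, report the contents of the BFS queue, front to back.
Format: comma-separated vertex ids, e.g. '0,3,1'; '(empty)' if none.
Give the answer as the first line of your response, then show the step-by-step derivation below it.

1,2,3,4

step 1: dequeue 6; queue=[0,1,2,3]; order=6
step 2: dequeue 0; queue=[1,2,3,4]; order=6,0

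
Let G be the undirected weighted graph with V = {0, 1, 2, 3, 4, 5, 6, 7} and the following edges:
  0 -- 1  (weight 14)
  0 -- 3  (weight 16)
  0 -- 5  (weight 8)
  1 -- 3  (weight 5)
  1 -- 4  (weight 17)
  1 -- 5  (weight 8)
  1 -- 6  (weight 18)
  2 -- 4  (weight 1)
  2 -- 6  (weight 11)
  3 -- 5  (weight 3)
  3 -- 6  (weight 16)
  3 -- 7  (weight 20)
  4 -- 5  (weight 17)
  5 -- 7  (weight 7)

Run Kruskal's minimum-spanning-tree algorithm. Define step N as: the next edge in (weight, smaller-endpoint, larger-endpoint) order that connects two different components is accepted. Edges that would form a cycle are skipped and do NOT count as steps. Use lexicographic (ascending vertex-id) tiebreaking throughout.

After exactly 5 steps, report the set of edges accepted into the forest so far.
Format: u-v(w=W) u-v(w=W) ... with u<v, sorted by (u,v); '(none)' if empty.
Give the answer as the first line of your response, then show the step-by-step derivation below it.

0-5(w=8) 1-3(w=5) 2-4(w=1) 3-5(w=3) 5-7(w=7)

step 1: add edge 2-4 (w=1); MST = {2-4(w=1)}
step 2: add edge 3-5 (w=3); MST = {2-4(w=1) 3-5(w=3)}
step 3: add edge 1-3 (w=5); MST = {1-3(w=5) 2-4(w=1) 3-5(w=3)}
step 4: add edge 5-7 (w=7); MST = {1-3(w=5) 2-4(w=1) 3-5(w=3) 5-7(w=7)}
step 5: add edge 0-5 (w=8); MST = {0-5(w=8) 1-3(w=5) 2-4(w=1) 3-5(w=3) 5-7(w=7)}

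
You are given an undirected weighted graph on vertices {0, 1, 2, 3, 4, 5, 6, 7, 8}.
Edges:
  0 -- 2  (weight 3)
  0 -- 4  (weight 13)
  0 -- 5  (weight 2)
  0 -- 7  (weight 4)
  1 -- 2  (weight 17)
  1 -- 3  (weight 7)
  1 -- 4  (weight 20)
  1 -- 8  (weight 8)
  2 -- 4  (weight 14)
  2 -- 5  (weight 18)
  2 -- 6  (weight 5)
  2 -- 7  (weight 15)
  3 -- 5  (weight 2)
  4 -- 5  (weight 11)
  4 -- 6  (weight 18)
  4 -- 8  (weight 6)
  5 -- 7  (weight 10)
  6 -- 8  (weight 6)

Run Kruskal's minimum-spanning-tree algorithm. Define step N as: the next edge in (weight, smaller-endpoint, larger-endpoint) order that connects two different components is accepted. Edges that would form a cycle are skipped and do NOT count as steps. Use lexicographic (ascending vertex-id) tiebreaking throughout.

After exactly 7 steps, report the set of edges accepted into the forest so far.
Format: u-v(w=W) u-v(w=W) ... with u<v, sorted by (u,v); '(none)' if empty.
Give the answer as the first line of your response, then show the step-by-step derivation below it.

0-2(w=3) 0-5(w=2) 0-7(w=4) 2-6(w=5) 3-5(w=2) 4-8(w=6) 6-8(w=6)

step 1: add edge 0-5 (w=2); MST = {0-5(w=2)}
step 2: add edge 3-5 (w=2); MST = {0-5(w=2) 3-5(w=2)}
step 3: add edge 0-2 (w=3); MST = {0-2(w=3) 0-5(w=2) 3-5(w=2)}
step 4: add edge 0-7 (w=4); MST = {0-2(w=3) 0-5(w=2) 0-7(w=4) 3-5(w=2)}
step 5: add edge 2-6 (w=5); MST = {0-2(w=3) 0-5(w=2) 0-7(w=4) 2-6(w=5) 3-5(w=2)}
step 6: add edge 4-8 (w=6); MST = {0-2(w=3) 0-5(w=2) 0-7(w=4) 2-6(w=5) 3-5(w=2) 4-8(w=6)}
step 7: add edge 6-8 (w=6); MST = {0-2(w=3) 0-5(w=2) 0-7(w=4) 2-6(w=5) 3-5(w=2) 4-8(w=6) 6-8(w=6)}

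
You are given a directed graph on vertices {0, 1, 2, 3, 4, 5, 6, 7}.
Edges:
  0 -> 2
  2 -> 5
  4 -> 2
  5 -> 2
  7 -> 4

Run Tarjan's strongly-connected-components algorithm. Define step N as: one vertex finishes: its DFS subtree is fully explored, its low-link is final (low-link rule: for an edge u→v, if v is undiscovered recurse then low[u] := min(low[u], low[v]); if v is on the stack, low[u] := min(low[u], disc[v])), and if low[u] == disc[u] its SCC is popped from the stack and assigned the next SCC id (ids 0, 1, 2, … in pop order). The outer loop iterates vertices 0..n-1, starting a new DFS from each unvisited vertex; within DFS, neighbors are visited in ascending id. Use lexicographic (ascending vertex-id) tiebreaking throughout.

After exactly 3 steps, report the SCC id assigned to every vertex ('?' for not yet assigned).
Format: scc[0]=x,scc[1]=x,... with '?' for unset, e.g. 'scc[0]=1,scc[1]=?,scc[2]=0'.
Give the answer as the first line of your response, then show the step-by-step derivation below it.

scc[0]=1,scc[1]=?,scc[2]=0,scc[3]=?,scc[4]=?,scc[5]=0,scc[6]=?,scc[7]=?

step 1: low=(low[0]=0,low[1]=?,low[2]=1,low[3]=?,low[4]=?,low[5]=1,low[6]=?,low[7]=?); scc=(scc[0]=?,scc[1]=?,scc[2]=?,scc[3]=?,scc[4]=?,scc[5]=?,scc[6]=?,scc[7]=?)
step 2: low=(low[0]=0,low[1]=?,low[2]=1,low[3]=?,low[4]=?,low[5]=1,low[6]=?,low[7]=?); scc=(scc[0]=?,scc[1]=?,scc[2]=0,scc[3]=?,scc[4]=?,scc[5]=0,scc[6]=?,scc[7]=?)
step 3: low=(low[0]=0,low[1]=?,low[2]=1,low[3]=?,low[4]=?,low[5]=1,low[6]=?,low[7]=?); scc=(scc[0]=1,scc[1]=?,scc[2]=0,scc[3]=?,scc[4]=?,scc[5]=0,scc[6]=?,scc[7]=?)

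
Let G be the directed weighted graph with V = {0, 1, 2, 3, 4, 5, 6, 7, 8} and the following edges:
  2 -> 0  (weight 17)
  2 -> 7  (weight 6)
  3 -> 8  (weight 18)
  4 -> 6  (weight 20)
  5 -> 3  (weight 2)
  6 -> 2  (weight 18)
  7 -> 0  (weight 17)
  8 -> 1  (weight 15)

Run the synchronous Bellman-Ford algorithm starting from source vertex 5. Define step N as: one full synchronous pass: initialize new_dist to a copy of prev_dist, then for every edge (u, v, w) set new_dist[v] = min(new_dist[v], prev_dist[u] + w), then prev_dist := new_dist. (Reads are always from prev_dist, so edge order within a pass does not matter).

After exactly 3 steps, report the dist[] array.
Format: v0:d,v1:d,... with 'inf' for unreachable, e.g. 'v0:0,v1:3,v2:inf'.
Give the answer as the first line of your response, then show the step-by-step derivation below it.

v0:inf,v1:35,v2:inf,v3:2,v4:inf,v5:0,v6:inf,v7:inf,v8:20

step 1: dist = v0:inf,v1:inf,v2:inf,v3:2,v4:inf,v5:0,v6:inf,v7:inf,v8:inf
step 2: dist = v0:inf,v1:inf,v2:inf,v3:2,v4:inf,v5:0,v6:inf,v7:inf,v8:20
step 3: dist = v0:inf,v1:35,v2:inf,v3:2,v4:inf,v5:0,v6:inf,v7:inf,v8:20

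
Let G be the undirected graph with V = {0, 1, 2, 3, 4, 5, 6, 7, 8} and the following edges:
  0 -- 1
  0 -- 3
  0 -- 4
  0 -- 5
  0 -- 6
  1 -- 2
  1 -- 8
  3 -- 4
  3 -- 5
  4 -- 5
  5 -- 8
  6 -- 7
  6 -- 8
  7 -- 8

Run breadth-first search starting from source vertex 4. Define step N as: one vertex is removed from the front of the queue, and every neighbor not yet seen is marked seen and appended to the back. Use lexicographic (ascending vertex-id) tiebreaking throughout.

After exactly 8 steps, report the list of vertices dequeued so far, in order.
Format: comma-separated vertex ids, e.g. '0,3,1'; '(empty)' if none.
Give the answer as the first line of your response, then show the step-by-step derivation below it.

4,0,3,5,1,6,8,2

step 1: dequeue 4; queue=[0,3,5]; order=4
step 2: dequeue 0; queue=[3,5,1,6]; order=4,0
step 3: dequeue 3; queue=[5,1,6]; order=4,0,3
step 4: dequeue 5; queue=[1,6,8]; order=4,0,3,5
step 5: dequeue 1; queue=[6,8,2]; order=4,0,3,5,1
step 6: dequeue 6; queue=[8,2,7]; order=4,0,3,5,1,6
step 7: dequeue 8; queue=[2,7]; order=4,0,3,5,1,6,8
step 8: dequeue 2; queue=[7]; order=4,0,3,5,1,6,8,2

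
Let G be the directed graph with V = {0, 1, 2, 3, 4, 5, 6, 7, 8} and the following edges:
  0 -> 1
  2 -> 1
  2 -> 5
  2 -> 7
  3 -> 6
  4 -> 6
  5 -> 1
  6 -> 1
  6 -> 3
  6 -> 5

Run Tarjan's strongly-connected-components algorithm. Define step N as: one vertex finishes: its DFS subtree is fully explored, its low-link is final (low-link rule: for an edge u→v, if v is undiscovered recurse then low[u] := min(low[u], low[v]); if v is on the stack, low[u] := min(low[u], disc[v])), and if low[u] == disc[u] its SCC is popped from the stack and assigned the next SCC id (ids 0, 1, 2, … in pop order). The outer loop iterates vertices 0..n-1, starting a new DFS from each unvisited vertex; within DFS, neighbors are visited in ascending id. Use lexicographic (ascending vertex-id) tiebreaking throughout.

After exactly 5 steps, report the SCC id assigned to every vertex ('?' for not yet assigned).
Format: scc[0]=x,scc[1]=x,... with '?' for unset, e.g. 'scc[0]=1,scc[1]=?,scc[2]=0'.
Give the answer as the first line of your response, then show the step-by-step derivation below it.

scc[0]=1,scc[1]=0,scc[2]=4,scc[3]=?,scc[4]=?,scc[5]=2,scc[6]=?,scc[7]=3,scc[8]=?

step 1: low=(low[0]=0,low[1]=1,low[2]=?,low[3]=?,low[4]=?,low[5]=?,low[6]=?,low[7]=?,low[8]=?); scc=(scc[0]=?,scc[1]=0,scc[2]=?,scc[3]=?,scc[4]=?,scc[5]=?,scc[6]=?,scc[7]=?,scc[8]=?)
step 2: low=(low[0]=0,low[1]=1,low[2]=?,low[3]=?,low[4]=?,low[5]=?,low[6]=?,low[7]=?,low[8]=?); scc=(scc[0]=1,scc[1]=0,scc[2]=?,scc[3]=?,scc[4]=?,scc[5]=?,scc[6]=?,scc[7]=?,scc[8]=?)
step 3: low=(low[0]=0,low[1]=1,low[2]=2,low[3]=?,low[4]=?,low[5]=3,low[6]=?,low[7]=?,low[8]=?); scc=(scc[0]=1,scc[1]=0,scc[2]=?,scc[3]=?,scc[4]=?,scc[5]=2,scc[6]=?,scc[7]=?,scc[8]=?)
step 4: low=(low[0]=0,low[1]=1,low[2]=2,low[3]=?,low[4]=?,low[5]=3,low[6]=?,low[7]=4,low[8]=?); scc=(scc[0]=1,scc[1]=0,scc[2]=?,scc[3]=?,scc[4]=?,scc[5]=2,scc[6]=?,scc[7]=3,scc[8]=?)
step 5: low=(low[0]=0,low[1]=1,low[2]=2,low[3]=?,low[4]=?,low[5]=3,low[6]=?,low[7]=4,low[8]=?); scc=(scc[0]=1,scc[1]=0,scc[2]=4,scc[3]=?,scc[4]=?,scc[5]=2,scc[6]=?,scc[7]=3,scc[8]=?)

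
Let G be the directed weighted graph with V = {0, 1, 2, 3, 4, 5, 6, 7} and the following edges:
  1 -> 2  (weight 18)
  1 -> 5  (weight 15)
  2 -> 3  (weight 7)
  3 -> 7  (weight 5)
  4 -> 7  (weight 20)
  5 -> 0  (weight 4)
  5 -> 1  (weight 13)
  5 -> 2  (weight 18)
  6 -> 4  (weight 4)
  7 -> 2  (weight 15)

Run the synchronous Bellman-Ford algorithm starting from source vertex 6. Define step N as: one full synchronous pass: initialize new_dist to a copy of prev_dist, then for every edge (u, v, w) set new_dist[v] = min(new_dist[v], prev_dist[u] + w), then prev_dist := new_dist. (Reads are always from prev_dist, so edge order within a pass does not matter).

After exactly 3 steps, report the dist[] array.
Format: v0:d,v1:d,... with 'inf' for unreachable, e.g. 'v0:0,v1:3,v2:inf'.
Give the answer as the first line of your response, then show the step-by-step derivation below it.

v0:inf,v1:inf,v2:39,v3:inf,v4:4,v5:inf,v6:0,v7:24

step 1: dist = v0:inf,v1:inf,v2:inf,v3:inf,v4:4,v5:inf,v6:0,v7:inf
step 2: dist = v0:inf,v1:inf,v2:inf,v3:inf,v4:4,v5:inf,v6:0,v7:24
step 3: dist = v0:inf,v1:inf,v2:39,v3:inf,v4:4,v5:inf,v6:0,v7:24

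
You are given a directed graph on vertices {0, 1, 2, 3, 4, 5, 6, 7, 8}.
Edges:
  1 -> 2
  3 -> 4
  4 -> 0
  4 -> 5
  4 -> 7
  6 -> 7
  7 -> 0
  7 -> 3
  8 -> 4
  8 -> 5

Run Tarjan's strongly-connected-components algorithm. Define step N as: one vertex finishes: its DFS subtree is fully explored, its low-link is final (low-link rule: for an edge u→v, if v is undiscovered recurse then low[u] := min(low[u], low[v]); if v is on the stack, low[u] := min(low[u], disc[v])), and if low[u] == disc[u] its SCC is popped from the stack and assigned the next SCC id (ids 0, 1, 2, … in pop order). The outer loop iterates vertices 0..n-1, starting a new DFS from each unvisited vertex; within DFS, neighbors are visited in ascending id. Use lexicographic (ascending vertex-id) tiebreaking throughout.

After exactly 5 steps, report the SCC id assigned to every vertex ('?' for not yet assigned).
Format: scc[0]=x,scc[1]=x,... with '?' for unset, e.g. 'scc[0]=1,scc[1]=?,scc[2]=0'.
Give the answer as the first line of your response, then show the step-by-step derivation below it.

scc[0]=0,scc[1]=2,scc[2]=1,scc[3]=?,scc[4]=?,scc[5]=3,scc[6]=?,scc[7]=?,scc[8]=?

step 1: low=(low[0]=0,low[1]=?,low[2]=?,low[3]=?,low[4]=?,low[5]=?,low[6]=?,low[7]=?,low[8]=?); scc=(scc[0]=0,scc[1]=?,scc[2]=?,scc[3]=?,scc[4]=?,scc[5]=?,scc[6]=?,scc[7]=?,scc[8]=?)
step 2: low=(low[0]=0,low[1]=1,low[2]=2,low[3]=?,low[4]=?,low[5]=?,low[6]=?,low[7]=?,low[8]=?); scc=(scc[0]=0,scc[1]=?,scc[2]=1,scc[3]=?,scc[4]=?,scc[5]=?,scc[6]=?,scc[7]=?,scc[8]=?)
step 3: low=(low[0]=0,low[1]=1,low[2]=2,low[3]=?,low[4]=?,low[5]=?,low[6]=?,low[7]=?,low[8]=?); scc=(scc[0]=0,scc[1]=2,scc[2]=1,scc[3]=?,scc[4]=?,scc[5]=?,scc[6]=?,scc[7]=?,scc[8]=?)
step 4: low=(low[0]=0,low[1]=1,low[2]=2,low[3]=3,low[4]=4,low[5]=5,low[6]=?,low[7]=?,low[8]=?); scc=(scc[0]=0,scc[1]=2,scc[2]=1,scc[3]=?,scc[4]=?,scc[5]=3,scc[6]=?,scc[7]=?,scc[8]=?)
step 5: low=(low[0]=0,low[1]=1,low[2]=2,low[3]=3,low[4]=4,low[5]=5,low[6]=?,low[7]=3,low[8]=?); scc=(scc[0]=0,scc[1]=2,scc[2]=1,scc[3]=?,scc[4]=?,scc[5]=3,scc[6]=?,scc[7]=?,scc[8]=?)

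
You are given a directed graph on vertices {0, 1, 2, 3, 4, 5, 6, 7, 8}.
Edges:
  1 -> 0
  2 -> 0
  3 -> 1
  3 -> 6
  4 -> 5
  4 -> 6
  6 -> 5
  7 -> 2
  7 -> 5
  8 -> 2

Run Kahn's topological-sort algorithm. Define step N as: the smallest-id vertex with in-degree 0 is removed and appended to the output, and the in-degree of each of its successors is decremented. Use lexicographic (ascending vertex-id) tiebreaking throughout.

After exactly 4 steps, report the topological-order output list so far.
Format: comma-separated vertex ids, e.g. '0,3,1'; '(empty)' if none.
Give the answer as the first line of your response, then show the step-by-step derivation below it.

3,1,4,6

step 1: output 3; order=[3]; indeg=(2,0,2,0,0,3,1,0,0)
step 2: output 1; order=[3,1]; indeg=(1,0,2,0,0,3,1,0,0)
step 3: output 4; order=[3,1,4]; indeg=(1,0,2,0,0,2,0,0,0)
step 4: output 6; order=[3,1,4,6]; indeg=(1,0,2,0,0,1,0,0,0)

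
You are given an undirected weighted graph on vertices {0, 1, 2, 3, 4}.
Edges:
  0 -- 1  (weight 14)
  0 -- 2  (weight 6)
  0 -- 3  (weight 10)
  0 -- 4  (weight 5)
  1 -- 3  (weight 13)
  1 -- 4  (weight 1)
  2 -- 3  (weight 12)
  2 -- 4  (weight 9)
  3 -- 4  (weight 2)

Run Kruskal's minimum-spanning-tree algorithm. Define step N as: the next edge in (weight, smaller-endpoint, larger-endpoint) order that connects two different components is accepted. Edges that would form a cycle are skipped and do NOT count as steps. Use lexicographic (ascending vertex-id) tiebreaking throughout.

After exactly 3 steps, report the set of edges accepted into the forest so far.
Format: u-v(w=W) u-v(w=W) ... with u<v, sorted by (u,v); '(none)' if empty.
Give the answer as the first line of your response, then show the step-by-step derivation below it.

0-4(w=5) 1-4(w=1) 3-4(w=2)

step 1: add edge 1-4 (w=1); MST = {1-4(w=1)}
step 2: add edge 3-4 (w=2); MST = {1-4(w=1) 3-4(w=2)}
step 3: add edge 0-4 (w=5); MST = {0-4(w=5) 1-4(w=1) 3-4(w=2)}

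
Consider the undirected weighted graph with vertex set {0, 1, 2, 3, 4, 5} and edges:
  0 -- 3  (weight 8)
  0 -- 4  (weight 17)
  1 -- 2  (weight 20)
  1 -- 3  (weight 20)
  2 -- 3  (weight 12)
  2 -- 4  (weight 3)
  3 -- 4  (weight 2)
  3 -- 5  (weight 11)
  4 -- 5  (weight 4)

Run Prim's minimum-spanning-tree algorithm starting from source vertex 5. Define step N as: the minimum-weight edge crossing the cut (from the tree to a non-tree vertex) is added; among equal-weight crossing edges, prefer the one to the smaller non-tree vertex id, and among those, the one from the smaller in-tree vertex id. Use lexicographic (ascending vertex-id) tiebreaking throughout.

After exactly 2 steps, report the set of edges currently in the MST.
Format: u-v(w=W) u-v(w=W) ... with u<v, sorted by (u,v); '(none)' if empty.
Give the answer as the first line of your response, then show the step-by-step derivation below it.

3-4(w=2) 4-5(w=4)

step 1: add edge 4-5 (w=4); MST = {4-5(w=4)}
step 2: add edge 3-4 (w=2); MST = {3-4(w=2) 4-5(w=4)}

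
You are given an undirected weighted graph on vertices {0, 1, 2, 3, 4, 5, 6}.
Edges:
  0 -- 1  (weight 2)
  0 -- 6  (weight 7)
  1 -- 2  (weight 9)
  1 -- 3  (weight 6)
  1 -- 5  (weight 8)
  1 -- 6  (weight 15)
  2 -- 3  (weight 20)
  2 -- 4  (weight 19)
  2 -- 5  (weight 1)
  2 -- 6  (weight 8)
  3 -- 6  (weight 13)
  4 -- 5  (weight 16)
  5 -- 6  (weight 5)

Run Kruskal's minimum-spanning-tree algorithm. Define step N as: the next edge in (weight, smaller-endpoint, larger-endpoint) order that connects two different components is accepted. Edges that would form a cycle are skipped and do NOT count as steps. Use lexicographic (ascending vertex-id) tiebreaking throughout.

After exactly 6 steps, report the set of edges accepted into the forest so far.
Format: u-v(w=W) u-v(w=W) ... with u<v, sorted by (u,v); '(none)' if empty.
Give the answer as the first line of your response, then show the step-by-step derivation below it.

0-1(w=2) 0-6(w=7) 1-3(w=6) 2-5(w=1) 4-5(w=16) 5-6(w=5)

step 1: add edge 2-5 (w=1); MST = {2-5(w=1)}
step 2: add edge 0-1 (w=2); MST = {0-1(w=2) 2-5(w=1)}
step 3: add edge 5-6 (w=5); MST = {0-1(w=2) 2-5(w=1) 5-6(w=5)}
step 4: add edge 1-3 (w=6); MST = {0-1(w=2) 1-3(w=6) 2-5(w=1) 5-6(w=5)}
step 5: add edge 0-6 (w=7); MST = {0-1(w=2) 0-6(w=7) 1-3(w=6) 2-5(w=1) 5-6(w=5)}
step 6: add edge 4-5 (w=16); MST = {0-1(w=2) 0-6(w=7) 1-3(w=6) 2-5(w=1) 4-5(w=16) 5-6(w=5)}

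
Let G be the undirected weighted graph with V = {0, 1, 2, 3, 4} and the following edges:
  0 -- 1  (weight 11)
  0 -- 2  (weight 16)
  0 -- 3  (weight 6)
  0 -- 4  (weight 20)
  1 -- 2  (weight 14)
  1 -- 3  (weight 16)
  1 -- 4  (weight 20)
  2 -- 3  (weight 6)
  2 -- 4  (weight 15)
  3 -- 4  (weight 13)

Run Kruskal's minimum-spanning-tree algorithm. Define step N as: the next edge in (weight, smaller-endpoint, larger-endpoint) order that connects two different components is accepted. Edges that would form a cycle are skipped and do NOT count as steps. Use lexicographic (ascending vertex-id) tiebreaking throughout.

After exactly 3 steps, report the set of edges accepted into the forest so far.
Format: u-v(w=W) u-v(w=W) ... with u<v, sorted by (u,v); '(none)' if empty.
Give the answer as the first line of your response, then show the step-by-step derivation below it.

0-1(w=11) 0-3(w=6) 2-3(w=6)

step 1: add edge 0-3 (w=6); MST = {0-3(w=6)}
step 2: add edge 2-3 (w=6); MST = {0-3(w=6) 2-3(w=6)}
step 3: add edge 0-1 (w=11); MST = {0-1(w=11) 0-3(w=6) 2-3(w=6)}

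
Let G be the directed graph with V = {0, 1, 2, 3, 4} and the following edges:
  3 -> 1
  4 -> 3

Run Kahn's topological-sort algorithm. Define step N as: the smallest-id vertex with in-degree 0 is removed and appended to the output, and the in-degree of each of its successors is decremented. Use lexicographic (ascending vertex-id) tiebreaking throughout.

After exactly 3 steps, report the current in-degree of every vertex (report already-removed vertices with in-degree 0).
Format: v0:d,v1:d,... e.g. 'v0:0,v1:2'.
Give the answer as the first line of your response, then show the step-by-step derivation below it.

v0:0,v1:1,v2:0,v3:0,v4:0

step 1: output 0; order=[0]; indeg=(0,1,0,1,0)
step 2: output 2; order=[0,2]; indeg=(0,1,0,1,0)
step 3: output 4; order=[0,2,4]; indeg=(0,1,0,0,0)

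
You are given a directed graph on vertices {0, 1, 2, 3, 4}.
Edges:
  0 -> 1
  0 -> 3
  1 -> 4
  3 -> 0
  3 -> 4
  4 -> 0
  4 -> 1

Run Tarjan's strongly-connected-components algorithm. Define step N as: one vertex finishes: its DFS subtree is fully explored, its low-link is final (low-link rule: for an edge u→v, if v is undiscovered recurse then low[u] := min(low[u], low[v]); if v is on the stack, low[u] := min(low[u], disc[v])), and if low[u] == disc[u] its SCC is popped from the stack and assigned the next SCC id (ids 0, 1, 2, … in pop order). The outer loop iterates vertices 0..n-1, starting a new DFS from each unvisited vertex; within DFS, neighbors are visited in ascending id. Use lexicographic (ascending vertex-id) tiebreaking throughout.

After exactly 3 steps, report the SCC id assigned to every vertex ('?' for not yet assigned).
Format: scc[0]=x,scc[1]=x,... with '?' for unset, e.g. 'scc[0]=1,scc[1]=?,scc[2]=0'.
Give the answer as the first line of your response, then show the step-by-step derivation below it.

scc[0]=?,scc[1]=?,scc[2]=?,scc[3]=?,scc[4]=?

step 1: low=(low[0]=0,low[1]=1,low[2]=?,low[3]=?,low[4]=0); scc=(scc[0]=?,scc[1]=?,scc[2]=?,scc[3]=?,scc[4]=?)
step 2: low=(low[0]=0,low[1]=0,low[2]=?,low[3]=?,low[4]=0); scc=(scc[0]=?,scc[1]=?,scc[2]=?,scc[3]=?,scc[4]=?)
step 3: low=(low[0]=0,low[1]=0,low[2]=?,low[3]=0,low[4]=0); scc=(scc[0]=?,scc[1]=?,scc[2]=?,scc[3]=?,scc[4]=?)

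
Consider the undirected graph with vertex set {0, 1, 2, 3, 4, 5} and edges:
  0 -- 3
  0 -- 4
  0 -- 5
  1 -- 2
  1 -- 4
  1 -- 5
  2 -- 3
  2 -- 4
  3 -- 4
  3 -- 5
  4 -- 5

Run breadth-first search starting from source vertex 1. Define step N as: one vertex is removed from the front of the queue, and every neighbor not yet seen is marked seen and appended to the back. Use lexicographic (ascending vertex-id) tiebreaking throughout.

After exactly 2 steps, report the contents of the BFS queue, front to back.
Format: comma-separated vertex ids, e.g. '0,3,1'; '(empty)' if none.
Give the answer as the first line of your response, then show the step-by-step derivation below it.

4,5,3

step 1: dequeue 1; queue=[2,4,5]; order=1
step 2: dequeue 2; queue=[4,5,3]; order=1,2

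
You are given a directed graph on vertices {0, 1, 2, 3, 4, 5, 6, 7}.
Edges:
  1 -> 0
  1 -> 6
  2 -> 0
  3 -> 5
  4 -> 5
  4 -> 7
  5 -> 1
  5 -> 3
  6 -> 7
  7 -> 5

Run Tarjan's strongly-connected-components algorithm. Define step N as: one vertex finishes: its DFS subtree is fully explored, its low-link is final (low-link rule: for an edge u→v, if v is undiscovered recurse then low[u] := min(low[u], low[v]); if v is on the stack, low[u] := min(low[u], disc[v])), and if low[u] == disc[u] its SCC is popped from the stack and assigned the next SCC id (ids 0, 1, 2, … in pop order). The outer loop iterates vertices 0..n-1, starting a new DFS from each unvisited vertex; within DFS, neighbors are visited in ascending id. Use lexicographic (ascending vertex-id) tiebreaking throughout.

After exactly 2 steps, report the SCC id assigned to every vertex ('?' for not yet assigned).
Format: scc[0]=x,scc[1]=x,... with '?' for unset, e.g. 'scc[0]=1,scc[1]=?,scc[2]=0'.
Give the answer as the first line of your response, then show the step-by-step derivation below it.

scc[0]=0,scc[1]=?,scc[2]=?,scc[3]=?,scc[4]=?,scc[5]=?,scc[6]=?,scc[7]=?

step 1: low=(low[0]=0,low[1]=?,low[2]=?,low[3]=?,low[4]=?,low[5]=?,low[6]=?,low[7]=?); scc=(scc[0]=0,scc[1]=?,scc[2]=?,scc[3]=?,scc[4]=?,scc[5]=?,scc[6]=?,scc[7]=?)
step 2: low=(low[0]=0,low[1]=1,low[2]=?,low[3]=4,low[4]=?,low[5]=1,low[6]=2,low[7]=3); scc=(scc[0]=0,scc[1]=?,scc[2]=?,scc[3]=?,scc[4]=?,scc[5]=?,scc[6]=?,scc[7]=?)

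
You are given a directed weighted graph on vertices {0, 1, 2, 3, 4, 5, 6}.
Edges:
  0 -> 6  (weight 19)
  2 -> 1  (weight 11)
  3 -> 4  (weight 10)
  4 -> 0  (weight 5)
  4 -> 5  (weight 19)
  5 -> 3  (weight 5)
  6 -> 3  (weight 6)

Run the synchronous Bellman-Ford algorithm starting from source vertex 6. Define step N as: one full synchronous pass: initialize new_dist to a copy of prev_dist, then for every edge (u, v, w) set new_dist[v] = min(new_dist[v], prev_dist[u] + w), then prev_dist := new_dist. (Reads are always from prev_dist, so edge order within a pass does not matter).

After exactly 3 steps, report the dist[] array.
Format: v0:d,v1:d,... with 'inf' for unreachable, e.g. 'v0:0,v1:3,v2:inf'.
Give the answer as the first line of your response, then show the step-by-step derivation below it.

v0:21,v1:inf,v2:inf,v3:6,v4:16,v5:35,v6:0

step 1: dist = v0:inf,v1:inf,v2:inf,v3:6,v4:inf,v5:inf,v6:0
step 2: dist = v0:inf,v1:inf,v2:inf,v3:6,v4:16,v5:inf,v6:0
step 3: dist = v0:21,v1:inf,v2:inf,v3:6,v4:16,v5:35,v6:0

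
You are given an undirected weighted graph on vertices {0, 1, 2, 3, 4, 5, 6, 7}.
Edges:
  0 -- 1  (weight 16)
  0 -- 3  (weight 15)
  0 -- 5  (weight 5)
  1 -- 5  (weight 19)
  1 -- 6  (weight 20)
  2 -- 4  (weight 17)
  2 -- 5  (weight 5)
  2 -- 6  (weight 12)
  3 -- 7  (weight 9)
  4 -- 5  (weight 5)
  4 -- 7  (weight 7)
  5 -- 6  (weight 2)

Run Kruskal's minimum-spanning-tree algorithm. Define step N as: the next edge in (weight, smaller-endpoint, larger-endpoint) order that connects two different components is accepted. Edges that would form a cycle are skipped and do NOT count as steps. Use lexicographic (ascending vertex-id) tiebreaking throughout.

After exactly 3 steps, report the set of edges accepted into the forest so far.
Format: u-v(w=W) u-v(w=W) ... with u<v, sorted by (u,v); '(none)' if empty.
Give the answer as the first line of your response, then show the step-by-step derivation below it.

0-5(w=5) 2-5(w=5) 5-6(w=2)

step 1: add edge 5-6 (w=2); MST = {5-6(w=2)}
step 2: add edge 0-5 (w=5); MST = {0-5(w=5) 5-6(w=2)}
step 3: add edge 2-5 (w=5); MST = {0-5(w=5) 2-5(w=5) 5-6(w=2)}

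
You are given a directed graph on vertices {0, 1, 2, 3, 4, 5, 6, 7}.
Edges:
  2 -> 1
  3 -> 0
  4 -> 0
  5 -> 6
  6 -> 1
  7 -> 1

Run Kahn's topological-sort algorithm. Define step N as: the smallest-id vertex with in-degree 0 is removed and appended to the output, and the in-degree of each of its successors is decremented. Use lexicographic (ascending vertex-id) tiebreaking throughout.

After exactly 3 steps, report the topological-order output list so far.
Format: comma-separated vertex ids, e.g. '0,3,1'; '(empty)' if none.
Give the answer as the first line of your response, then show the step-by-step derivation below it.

2,3,4

step 1: output 2; order=[2]; indeg=(2,2,0,0,0,0,1,0)
step 2: output 3; order=[2,3]; indeg=(1,2,0,0,0,0,1,0)
step 3: output 4; order=[2,3,4]; indeg=(0,2,0,0,0,0,1,0)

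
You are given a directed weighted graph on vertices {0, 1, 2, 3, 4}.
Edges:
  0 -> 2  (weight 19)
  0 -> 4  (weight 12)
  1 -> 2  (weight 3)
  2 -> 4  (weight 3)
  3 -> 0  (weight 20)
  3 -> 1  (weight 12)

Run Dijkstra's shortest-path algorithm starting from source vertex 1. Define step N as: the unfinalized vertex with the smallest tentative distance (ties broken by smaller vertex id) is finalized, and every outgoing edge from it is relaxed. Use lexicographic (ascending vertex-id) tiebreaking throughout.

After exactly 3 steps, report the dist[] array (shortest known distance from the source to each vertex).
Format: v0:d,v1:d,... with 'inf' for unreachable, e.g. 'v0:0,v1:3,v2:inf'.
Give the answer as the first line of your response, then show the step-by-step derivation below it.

v0:inf,v1:0,v2:3,v3:inf,v4:6

step 1: dist = v0:inf,v1:0,v2:3,v3:inf,v4:inf
step 2: dist = v0:inf,v1:0,v2:3,v3:inf,v4:6
step 3: dist = v0:inf,v1:0,v2:3,v3:inf,v4:6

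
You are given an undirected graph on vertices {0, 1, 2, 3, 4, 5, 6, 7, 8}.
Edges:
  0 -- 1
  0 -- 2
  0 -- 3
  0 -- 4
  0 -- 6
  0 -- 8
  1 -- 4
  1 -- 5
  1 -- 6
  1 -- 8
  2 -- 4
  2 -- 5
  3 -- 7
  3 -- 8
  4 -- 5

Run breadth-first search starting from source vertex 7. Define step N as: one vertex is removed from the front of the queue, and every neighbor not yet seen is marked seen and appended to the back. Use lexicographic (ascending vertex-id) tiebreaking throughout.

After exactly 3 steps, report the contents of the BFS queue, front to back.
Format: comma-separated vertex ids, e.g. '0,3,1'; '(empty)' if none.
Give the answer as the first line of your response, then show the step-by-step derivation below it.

8,1,2,4,6

step 1: dequeue 7; queue=[3]; order=7
step 2: dequeue 3; queue=[0,8]; order=7,3
step 3: dequeue 0; queue=[8,1,2,4,6]; order=7,3,0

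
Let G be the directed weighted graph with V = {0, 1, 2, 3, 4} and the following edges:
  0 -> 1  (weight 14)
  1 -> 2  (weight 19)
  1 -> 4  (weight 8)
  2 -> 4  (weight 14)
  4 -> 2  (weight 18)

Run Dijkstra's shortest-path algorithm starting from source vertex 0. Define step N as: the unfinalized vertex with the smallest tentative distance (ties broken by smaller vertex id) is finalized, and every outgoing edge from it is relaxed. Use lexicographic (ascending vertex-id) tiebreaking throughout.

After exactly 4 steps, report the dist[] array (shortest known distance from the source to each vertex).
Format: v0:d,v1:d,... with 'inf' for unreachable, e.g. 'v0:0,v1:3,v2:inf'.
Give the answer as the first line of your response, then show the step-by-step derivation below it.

v0:0,v1:14,v2:33,v3:inf,v4:22

step 1: dist = v0:0,v1:14,v2:inf,v3:inf,v4:inf
step 2: dist = v0:0,v1:14,v2:33,v3:inf,v4:22
step 3: dist = v0:0,v1:14,v2:33,v3:inf,v4:22
step 4: dist = v0:0,v1:14,v2:33,v3:inf,v4:22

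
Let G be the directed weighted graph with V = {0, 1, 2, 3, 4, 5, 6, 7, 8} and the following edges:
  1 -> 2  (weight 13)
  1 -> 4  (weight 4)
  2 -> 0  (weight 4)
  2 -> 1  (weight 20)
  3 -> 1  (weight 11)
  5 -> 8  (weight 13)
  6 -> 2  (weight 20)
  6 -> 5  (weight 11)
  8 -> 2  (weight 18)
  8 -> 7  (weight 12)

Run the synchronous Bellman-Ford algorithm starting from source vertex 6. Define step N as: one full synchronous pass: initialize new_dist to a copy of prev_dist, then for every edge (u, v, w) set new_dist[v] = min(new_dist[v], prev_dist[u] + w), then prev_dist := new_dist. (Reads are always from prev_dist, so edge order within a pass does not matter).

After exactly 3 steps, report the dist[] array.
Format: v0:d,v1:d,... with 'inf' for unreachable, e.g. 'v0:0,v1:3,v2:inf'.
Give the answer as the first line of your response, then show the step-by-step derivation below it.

v0:24,v1:40,v2:20,v3:inf,v4:44,v5:11,v6:0,v7:36,v8:24

step 1: dist = v0:inf,v1:inf,v2:20,v3:inf,v4:inf,v5:11,v6:0,v7:inf,v8:inf
step 2: dist = v0:24,v1:40,v2:20,v3:inf,v4:inf,v5:11,v6:0,v7:inf,v8:24
step 3: dist = v0:24,v1:40,v2:20,v3:inf,v4:44,v5:11,v6:0,v7:36,v8:24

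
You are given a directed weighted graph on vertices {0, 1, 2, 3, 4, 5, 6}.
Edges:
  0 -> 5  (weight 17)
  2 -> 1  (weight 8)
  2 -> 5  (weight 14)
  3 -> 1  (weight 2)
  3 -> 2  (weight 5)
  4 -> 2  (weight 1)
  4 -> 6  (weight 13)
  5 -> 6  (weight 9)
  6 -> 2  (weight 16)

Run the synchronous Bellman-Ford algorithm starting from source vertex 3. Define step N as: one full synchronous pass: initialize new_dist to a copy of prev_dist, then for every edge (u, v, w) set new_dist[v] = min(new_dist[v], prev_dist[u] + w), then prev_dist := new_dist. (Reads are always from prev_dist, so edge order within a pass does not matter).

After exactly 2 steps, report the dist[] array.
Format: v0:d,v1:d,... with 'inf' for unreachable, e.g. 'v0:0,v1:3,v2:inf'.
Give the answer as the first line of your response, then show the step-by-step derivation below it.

v0:inf,v1:2,v2:5,v3:0,v4:inf,v5:19,v6:inf

step 1: dist = v0:inf,v1:2,v2:5,v3:0,v4:inf,v5:inf,v6:inf
step 2: dist = v0:inf,v1:2,v2:5,v3:0,v4:inf,v5:19,v6:inf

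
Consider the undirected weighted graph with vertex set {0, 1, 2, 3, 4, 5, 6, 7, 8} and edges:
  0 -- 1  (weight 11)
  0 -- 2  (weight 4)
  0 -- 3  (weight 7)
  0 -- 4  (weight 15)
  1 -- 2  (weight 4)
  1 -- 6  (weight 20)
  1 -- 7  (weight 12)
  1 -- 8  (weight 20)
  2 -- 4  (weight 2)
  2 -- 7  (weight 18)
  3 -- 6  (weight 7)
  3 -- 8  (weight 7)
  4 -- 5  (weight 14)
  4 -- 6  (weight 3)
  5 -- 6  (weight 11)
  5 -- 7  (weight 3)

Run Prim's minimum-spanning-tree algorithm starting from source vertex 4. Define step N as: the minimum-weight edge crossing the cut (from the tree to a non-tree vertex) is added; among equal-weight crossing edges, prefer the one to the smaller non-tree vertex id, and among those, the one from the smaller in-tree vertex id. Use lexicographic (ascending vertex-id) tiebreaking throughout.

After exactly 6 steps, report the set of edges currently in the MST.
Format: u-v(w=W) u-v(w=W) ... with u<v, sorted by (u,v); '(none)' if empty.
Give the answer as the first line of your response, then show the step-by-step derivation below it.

0-2(w=4) 0-3(w=7) 1-2(w=4) 2-4(w=2) 3-8(w=7) 4-6(w=3)

step 1: add edge 2-4 (w=2); MST = {2-4(w=2)}
step 2: add edge 4-6 (w=3); MST = {2-4(w=2) 4-6(w=3)}
step 3: add edge 0-2 (w=4); MST = {0-2(w=4) 2-4(w=2) 4-6(w=3)}
step 4: add edge 1-2 (w=4); MST = {0-2(w=4) 1-2(w=4) 2-4(w=2) 4-6(w=3)}
step 5: add edge 0-3 (w=7); MST = {0-2(w=4) 0-3(w=7) 1-2(w=4) 2-4(w=2) 4-6(w=3)}
step 6: add edge 3-8 (w=7); MST = {0-2(w=4) 0-3(w=7) 1-2(w=4) 2-4(w=2) 3-8(w=7) 4-6(w=3)}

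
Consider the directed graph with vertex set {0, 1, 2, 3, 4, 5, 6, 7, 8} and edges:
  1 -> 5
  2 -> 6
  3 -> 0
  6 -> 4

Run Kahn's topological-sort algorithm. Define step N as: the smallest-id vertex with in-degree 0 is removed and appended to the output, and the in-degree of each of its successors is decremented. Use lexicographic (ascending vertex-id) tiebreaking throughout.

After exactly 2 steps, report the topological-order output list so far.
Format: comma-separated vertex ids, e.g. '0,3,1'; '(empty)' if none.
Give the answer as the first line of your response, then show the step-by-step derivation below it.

1,2

step 1: output 1; order=[1]; indeg=(1,0,0,0,1,0,1,0,0)
step 2: output 2; order=[1,2]; indeg=(1,0,0,0,1,0,0,0,0)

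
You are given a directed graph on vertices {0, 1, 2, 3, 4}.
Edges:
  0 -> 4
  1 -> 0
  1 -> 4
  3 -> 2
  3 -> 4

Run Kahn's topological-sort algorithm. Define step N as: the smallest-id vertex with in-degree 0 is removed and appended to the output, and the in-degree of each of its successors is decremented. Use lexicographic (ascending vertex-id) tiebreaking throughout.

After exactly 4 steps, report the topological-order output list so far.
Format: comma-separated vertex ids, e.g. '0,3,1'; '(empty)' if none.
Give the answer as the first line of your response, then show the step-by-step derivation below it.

1,0,3,2

step 1: output 1; order=[1]; indeg=(0,0,1,0,2)
step 2: output 0; order=[1,0]; indeg=(0,0,1,0,1)
step 3: output 3; order=[1,0,3]; indeg=(0,0,0,0,0)
step 4: output 2; order=[1,0,3,2]; indeg=(0,0,0,0,0)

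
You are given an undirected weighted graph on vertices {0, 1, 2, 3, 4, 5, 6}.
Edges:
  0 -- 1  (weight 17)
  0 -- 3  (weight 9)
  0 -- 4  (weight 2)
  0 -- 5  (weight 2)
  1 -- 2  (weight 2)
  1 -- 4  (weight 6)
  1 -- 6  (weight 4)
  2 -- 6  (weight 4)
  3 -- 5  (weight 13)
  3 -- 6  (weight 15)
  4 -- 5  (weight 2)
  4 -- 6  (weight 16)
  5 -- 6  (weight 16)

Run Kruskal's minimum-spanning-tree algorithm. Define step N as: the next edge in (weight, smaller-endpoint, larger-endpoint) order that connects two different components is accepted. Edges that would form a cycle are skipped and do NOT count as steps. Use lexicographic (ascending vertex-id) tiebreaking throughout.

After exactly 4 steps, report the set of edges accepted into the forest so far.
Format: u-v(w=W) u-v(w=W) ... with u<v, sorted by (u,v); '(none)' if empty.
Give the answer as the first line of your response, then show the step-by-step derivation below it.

0-4(w=2) 0-5(w=2) 1-2(w=2) 1-6(w=4)

step 1: add edge 0-4 (w=2); MST = {0-4(w=2)}
step 2: add edge 0-5 (w=2); MST = {0-4(w=2) 0-5(w=2)}
step 3: add edge 1-2 (w=2); MST = {0-4(w=2) 0-5(w=2) 1-2(w=2)}
step 4: add edge 1-6 (w=4); MST = {0-4(w=2) 0-5(w=2) 1-2(w=2) 1-6(w=4)}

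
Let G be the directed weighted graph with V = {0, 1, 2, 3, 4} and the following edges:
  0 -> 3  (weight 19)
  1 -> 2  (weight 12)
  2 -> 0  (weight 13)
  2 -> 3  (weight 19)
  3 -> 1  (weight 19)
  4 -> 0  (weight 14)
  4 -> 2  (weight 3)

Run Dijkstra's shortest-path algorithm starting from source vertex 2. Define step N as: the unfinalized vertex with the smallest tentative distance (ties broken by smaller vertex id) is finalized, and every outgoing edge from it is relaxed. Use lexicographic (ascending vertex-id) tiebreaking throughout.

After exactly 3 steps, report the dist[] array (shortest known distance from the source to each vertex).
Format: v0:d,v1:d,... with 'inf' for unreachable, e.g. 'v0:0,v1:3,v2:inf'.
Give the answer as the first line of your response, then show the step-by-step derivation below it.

v0:13,v1:38,v2:0,v3:19,v4:inf

step 1: dist = v0:13,v1:inf,v2:0,v3:19,v4:inf
step 2: dist = v0:13,v1:inf,v2:0,v3:19,v4:inf
step 3: dist = v0:13,v1:38,v2:0,v3:19,v4:inf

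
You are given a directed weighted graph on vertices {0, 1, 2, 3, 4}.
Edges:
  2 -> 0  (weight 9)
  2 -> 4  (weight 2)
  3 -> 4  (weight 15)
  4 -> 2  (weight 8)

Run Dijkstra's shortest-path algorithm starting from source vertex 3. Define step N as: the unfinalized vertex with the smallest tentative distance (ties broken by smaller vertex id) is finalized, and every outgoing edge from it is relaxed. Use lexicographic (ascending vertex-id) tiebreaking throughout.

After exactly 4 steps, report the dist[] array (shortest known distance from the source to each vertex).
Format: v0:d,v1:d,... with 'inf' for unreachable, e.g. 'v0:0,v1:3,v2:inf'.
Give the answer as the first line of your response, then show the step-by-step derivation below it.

v0:32,v1:inf,v2:23,v3:0,v4:15

step 1: dist = v0:inf,v1:inf,v2:inf,v3:0,v4:15
step 2: dist = v0:inf,v1:inf,v2:23,v3:0,v4:15
step 3: dist = v0:32,v1:inf,v2:23,v3:0,v4:15
step 4: dist = v0:32,v1:inf,v2:23,v3:0,v4:15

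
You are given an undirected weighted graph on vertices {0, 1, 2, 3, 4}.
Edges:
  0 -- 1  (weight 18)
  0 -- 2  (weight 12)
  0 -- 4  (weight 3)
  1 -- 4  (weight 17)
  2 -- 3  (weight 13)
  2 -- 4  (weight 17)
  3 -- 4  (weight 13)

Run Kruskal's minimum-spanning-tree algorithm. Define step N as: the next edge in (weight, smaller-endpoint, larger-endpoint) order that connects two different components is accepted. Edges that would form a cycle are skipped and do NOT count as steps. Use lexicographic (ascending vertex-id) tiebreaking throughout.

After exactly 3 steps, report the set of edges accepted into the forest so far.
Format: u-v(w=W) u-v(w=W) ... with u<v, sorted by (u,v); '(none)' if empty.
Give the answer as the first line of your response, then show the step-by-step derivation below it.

0-2(w=12) 0-4(w=3) 2-3(w=13)

step 1: add edge 0-4 (w=3); MST = {0-4(w=3)}
step 2: add edge 0-2 (w=12); MST = {0-2(w=12) 0-4(w=3)}
step 3: add edge 2-3 (w=13); MST = {0-2(w=12) 0-4(w=3) 2-3(w=13)}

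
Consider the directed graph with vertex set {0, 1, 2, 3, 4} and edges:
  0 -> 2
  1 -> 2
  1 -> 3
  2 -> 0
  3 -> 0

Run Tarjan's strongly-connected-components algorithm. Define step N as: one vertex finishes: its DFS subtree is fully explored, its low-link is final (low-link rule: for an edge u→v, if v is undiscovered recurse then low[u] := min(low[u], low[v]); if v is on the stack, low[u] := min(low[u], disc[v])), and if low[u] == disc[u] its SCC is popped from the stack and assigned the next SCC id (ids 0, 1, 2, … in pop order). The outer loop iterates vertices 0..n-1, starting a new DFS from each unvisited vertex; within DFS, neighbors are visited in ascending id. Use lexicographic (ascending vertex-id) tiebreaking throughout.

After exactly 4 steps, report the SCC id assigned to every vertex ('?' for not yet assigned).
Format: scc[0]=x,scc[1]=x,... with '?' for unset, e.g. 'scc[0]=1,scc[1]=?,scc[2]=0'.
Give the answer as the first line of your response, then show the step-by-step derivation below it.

scc[0]=0,scc[1]=2,scc[2]=0,scc[3]=1,scc[4]=?

step 1: low=(low[0]=0,low[1]=?,low[2]=0,low[3]=?,low[4]=?); scc=(scc[0]=?,scc[1]=?,scc[2]=?,scc[3]=?,scc[4]=?)
step 2: low=(low[0]=0,low[1]=?,low[2]=0,low[3]=?,low[4]=?); scc=(scc[0]=0,scc[1]=?,scc[2]=0,scc[3]=?,scc[4]=?)
step 3: low=(low[0]=0,low[1]=2,low[2]=0,low[3]=3,low[4]=?); scc=(scc[0]=0,scc[1]=?,scc[2]=0,scc[3]=1,scc[4]=?)
step 4: low=(low[0]=0,low[1]=2,low[2]=0,low[3]=3,low[4]=?); scc=(scc[0]=0,scc[1]=2,scc[2]=0,scc[3]=1,scc[4]=?)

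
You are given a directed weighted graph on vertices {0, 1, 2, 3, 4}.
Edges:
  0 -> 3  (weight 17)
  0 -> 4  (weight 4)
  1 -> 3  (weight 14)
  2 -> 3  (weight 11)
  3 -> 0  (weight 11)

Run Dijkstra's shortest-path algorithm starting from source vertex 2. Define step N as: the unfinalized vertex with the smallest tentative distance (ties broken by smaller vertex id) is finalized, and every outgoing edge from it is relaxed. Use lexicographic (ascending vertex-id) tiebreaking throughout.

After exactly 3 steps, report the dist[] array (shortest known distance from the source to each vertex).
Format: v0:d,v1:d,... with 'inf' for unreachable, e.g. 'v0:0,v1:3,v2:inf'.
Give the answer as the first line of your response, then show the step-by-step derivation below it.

v0:22,v1:inf,v2:0,v3:11,v4:26

step 1: dist = v0:inf,v1:inf,v2:0,v3:11,v4:inf
step 2: dist = v0:22,v1:inf,v2:0,v3:11,v4:inf
step 3: dist = v0:22,v1:inf,v2:0,v3:11,v4:26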